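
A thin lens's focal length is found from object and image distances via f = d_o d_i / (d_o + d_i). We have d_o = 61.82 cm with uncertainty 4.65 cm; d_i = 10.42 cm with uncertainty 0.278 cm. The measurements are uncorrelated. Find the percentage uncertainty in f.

∂f/∂d_o = (d_i/(d_o+d_i))² = 0.0208;  ∂f/∂d_i = (d_o/(d_o+d_i))² = 0.732
δf = √((∂f/∂d_o · δd_o)² + (∂f/∂d_i · δd_i)²) = √(0.00936 + 0.0414) = 0.225 cm
f = 8.917 cm, so δf/f = 0.225/8.917 = 0.0253.

2.53%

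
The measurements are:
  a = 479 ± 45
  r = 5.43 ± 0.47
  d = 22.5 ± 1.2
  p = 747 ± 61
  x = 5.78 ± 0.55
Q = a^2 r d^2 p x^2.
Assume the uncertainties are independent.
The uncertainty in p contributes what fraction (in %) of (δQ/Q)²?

(δQ/Q)² = (2·δa/a)² + (1·δr/r)² + (2·δd/d)² + (1·δp/p)² + (2·δx/x)²
  a term: (2×0.0939)² = 0.0353
  r term: (1×0.0866)² = 0.00749
  d term: (2×0.0533)² = 0.0114
  p term: (1×0.0817)² = 0.00667
  x term: (2×0.0952)² = 0.0362
Total = 0.0971. Share from p = 0.00667/0.0971 = 0.0687.

6.87%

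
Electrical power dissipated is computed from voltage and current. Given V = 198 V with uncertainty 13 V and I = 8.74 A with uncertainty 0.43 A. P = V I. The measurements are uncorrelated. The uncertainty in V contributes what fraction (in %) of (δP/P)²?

64.0%

(δP/P)² = (1·δV/V)² + (1·δI/I)²
  V term: (1×0.0657)² = 0.00431
  I term: (1×0.0492)² = 0.00242
Total = 0.00673. Share from V = 0.00431/0.00673 = 0.640.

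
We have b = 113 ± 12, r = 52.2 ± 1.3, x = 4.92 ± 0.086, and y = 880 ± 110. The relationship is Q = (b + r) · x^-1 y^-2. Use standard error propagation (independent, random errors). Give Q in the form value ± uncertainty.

(4.34 ± 1.13) × 10^-5

Let u = b + r = 165. δu = √(δb² + δr²) = √(144 + 1.69) = 12.1, so δu/u = 0.0731.
Q is then a monomial in u, x, y:
δQ/Q = √((δu/u)² + (-1·δx/x)² + (-2·δy/y)²) = √(0.00534 + 0.000306 + 0.0625) = 0.261
Q = 4.34e-05, so δQ = 0.261 × 4.34e-05 = 1.13e-05.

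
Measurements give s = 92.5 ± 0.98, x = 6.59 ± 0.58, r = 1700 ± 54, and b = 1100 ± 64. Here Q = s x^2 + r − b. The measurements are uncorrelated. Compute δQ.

713

Let p = s·x^2 = 4020. δp/p = √((1·δs/s)² + (2·δx/x)²) = √(0.000112 + 0.0310) = 0.176, so δp = 708.
Q = p + r − b: δQ = √(δp² + δr² + δb²) = √(5.02e+05 + 2920 + 4100) = 713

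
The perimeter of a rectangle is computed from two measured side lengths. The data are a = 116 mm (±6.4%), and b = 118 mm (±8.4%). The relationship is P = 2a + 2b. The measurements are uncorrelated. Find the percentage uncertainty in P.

For a sum/difference, combine absolute errors in quadrature:
  (2·δa)² = 220;  (2·δb)² = 393
δP = √(613) = 24.8 mm
P = 468 mm, so δP/P = 24.8/468 = 0.0529.

5.29%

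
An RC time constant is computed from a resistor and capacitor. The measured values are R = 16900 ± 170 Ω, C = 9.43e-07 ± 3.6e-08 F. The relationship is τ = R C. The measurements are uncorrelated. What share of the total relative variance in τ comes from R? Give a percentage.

6.49%

(δτ/τ)² = (1·δR/R)² + (1·δC/C)²
  R term: (1×0.0101)² = 0.000101
  C term: (1×0.0382)² = 0.00146
Total = 0.00156. Share from R = 0.000101/0.00156 = 0.0649.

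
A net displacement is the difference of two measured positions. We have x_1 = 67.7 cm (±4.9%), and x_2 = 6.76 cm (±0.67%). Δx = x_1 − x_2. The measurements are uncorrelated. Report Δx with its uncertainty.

60.9 ± 3.32 cm

Each term contributes (cᵢ δxᵢ)² to (δΔx)²:
  (δx_1)² = 11.0;  (δx_2)² = 0.00205
δΔx = √(11.0) = 3.32 cm
Δx = 60.9 cm.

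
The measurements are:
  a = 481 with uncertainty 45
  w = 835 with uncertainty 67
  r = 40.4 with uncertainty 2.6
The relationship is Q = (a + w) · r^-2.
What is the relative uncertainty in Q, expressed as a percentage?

14.3%

Let u = a + w = 1320. δu = √(δa² + δw²) = √(2020 + 4490) = 80.7, so δu/u = 0.0613.
Q is then a monomial in u, r:
δQ/Q = √((δu/u)² + (-2·δr/r)²) = √(0.00376 + 0.0166) = 0.143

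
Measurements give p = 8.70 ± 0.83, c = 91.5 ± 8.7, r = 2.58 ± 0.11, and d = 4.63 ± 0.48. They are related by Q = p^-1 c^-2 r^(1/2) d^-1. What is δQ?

1.13e-06

For a monomial Q ∝ p^-1, c^-2, r^(1/2), d^-1, fractional errors add in quadrature:
  (-1·δp/p)² = (-1×0.0954)² = 0.00910;  (-2·δc/c)² = (-2×0.0951)² = 0.0362;  (½·δr/r)² = (0.5×0.0426)² = 0.000454;  (-1·δd/d)² = (-1×0.104)² = 0.0107
δQ/Q = √(0.0565) = 0.238
Q = 4.76e-06, so δQ = 0.238 × 4.76e-06 = 1.13e-06.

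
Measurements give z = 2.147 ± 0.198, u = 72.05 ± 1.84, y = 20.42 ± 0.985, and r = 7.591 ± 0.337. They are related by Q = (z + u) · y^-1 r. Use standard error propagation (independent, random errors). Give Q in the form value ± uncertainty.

27.58 ± 1.93

Let w = z + u = 74.20. δw = √(δz² + δu²) = √(0.0392 + 3.39) = 1.85, so δw/w = 0.0249.
Q is then a monomial in w, y, r:
δQ/Q = √((δw/w)² + (-1·δy/y)² + (1·δr/r)²) = √(0.000622 + 0.00233 + 0.00197) = 0.0701
Q = 27.58, so δQ = 0.0701 × 27.58 = 1.93.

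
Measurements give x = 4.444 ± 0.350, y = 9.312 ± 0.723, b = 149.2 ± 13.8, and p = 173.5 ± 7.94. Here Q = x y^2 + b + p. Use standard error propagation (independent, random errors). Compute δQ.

69.0

Let w = x·y^2 = 385.4. δw/w = √((1·δx/x)² + (2·δy/y)²) = √(0.00620 + 0.0241) = 0.174, so δw = 67.1.
Q = w + b + p: δQ = √(δw² + δb² + δp²) = √(4500 + 190 + 63.0) = 69.0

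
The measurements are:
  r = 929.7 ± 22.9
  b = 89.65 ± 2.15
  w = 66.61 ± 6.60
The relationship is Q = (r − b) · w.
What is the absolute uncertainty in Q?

5750

Let u = r − b = 840.1. δu = √(δr² + δb²) = √(524 + 4.62) = 23.0, so δu/u = 0.0274.
Q is then a monomial in u, w:
δQ/Q = √((δu/u)² + (1·δw/w)²) = √(0.000750 + 0.00982) = 0.103
Q = 55960, so δQ = 0.103 × 55960 = 5750.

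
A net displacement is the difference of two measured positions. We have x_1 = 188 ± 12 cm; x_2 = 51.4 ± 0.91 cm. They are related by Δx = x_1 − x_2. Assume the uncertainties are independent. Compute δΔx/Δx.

0.0881

Each term contributes (cᵢ δxᵢ)² to (δΔx)²:
  (δx_1)² = 144;  (δx_2)² = 0.828
δΔx = √(145) = 12.0 cm
Δx = 137 cm, so δΔx/Δx = 12.0/137 = 0.0881.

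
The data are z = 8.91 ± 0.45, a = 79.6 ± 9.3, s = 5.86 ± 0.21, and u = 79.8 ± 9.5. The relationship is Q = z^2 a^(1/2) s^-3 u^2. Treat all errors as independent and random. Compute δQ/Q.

Each factor contributes (exponent × relative error)² to (δQ/Q)²:
  (2·δz/z)² = (2×0.0505)² = 0.0102;  (½·δa/a)² = (0.5×0.117)² = 0.00341;  (-3·δs/s)² = (-3×0.0358)² = 0.0116;  (2·δu/u)² = (2×0.119)² = 0.0567
δQ/Q = √(0.0819) = 0.286

0.286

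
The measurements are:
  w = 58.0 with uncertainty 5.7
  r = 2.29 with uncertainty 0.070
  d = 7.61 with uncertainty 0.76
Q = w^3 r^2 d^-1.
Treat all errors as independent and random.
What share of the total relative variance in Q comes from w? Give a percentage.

(δQ/Q)² = (3·δw/w)² + (2·δr/r)² + (-1·δd/d)²
  w term: (3×0.0983)² = 0.0869
  r term: (2×0.0306)² = 0.00374
  d term: (-1×0.0999)² = 0.00997
Total = 0.101. Share from w = 0.0869/0.101 = 0.864.

86.4%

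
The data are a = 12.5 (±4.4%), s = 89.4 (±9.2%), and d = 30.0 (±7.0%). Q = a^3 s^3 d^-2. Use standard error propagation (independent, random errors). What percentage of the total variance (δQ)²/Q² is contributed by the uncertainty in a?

15.4%

(δQ/Q)² = (3·δa/a)² + (3·δs/s)² + (-2·δd/d)²
  a term: (3×0.0440)² = 0.0174
  s term: (3×0.0920)² = 0.0762
  d term: (-2×0.0700)² = 0.0196
Total = 0.113. Share from a = 0.0174/0.113 = 0.154.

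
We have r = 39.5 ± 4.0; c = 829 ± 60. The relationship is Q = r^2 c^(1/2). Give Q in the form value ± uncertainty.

44900 ± 9240

For a monomial Q ∝ r^2, c^(1/2), fractional errors add in quadrature:
  (2·δr/r)² = (2×0.101)² = 0.0410;  (½·δc/c)² = (0.5×0.0724)² = 0.00131
δQ/Q = √(0.0423) = 0.206
Q = 44900, so δQ = 0.206 × 44900 = 9240.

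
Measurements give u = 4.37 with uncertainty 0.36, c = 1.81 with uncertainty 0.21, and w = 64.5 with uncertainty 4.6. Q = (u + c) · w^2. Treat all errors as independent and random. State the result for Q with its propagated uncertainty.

25700 ± 4060

Let h = u + c = 6.18. δh = √(δu² + δc²) = √(0.130 + 0.0441) = 0.417, so δh/h = 0.0674.
Q is then a monomial in h, w:
δQ/Q = √((δh/h)² + (2·δw/w)²) = √(0.00455 + 0.0203) = 0.158
Q = 25700, so δQ = 0.158 × 25700 = 4060.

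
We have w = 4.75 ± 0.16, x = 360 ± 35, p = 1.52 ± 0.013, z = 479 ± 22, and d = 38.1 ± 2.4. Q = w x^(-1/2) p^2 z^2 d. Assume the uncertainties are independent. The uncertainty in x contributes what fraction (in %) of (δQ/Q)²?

(δQ/Q)² = (1·δw/w)² + (−½·δx/x)² + (2·δp/p)² + (2·δz/z)² + (1·δd/d)²
  w term: (1×0.0337)² = 0.00113
  x term: (-0.5×0.0972)² = 0.00236
  p term: (2×0.00855)² = 0.000293
  z term: (2×0.0459)² = 0.00844
  d term: (1×0.0630)² = 0.00397
Total = 0.0162. Share from x = 0.00236/0.0162 = 0.146.

14.6%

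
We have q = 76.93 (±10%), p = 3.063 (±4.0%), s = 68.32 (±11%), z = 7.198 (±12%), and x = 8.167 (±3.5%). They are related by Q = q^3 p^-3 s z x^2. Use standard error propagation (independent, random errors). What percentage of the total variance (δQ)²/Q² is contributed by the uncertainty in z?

10.6%

(δQ/Q)² = (3·δq/q)² + (-3·δp/p)² + (1·δs/s)² + (1·δz/z)² + (2·δx/x)²
  q term: (3×0.100)² = 0.0900
  p term: (-3×0.0400)² = 0.0144
  s term: (1×0.110)² = 0.0121
  z term: (1×0.120)² = 0.0144
  x term: (2×0.0350)² = 0.00490
Total = 0.136. Share from z = 0.0144/0.136 = 0.106.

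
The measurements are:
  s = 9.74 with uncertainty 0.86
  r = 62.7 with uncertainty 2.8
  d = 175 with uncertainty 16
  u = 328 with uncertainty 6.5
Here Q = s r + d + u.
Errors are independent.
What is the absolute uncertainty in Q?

62.8

Let p = s·r = 611. δp/p = √((1·δs/s)² + (1·δr/r)²) = √(0.00780 + 0.00199) = 0.0989, so δp = 60.4.
Q = p + d + u: δQ = √(δp² + δd² + δu²) = √(3650 + 256 + 42.2) = 62.8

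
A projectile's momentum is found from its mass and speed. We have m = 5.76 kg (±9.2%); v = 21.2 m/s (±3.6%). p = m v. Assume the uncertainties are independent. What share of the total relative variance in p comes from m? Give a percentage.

(δp/p)² = (1·δm/m)² + (1·δv/v)²
  m term: (1×0.0920)² = 0.00846
  v term: (1×0.0360)² = 0.00130
Total = 0.00976. Share from m = 0.00846/0.00976 = 0.867.

86.7%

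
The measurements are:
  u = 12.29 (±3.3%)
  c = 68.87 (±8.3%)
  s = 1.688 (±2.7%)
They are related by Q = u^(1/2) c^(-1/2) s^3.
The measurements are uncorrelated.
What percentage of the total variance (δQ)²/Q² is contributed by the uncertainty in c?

(δQ/Q)² = (½·δu/u)² + (−½·δc/c)² + (3·δs/s)²
  u term: (0.5×0.0330)² = 0.000272
  c term: (-0.5×0.0830)² = 0.00172
  s term: (3×0.0270)² = 0.00656
Total = 0.00856. Share from c = 0.00172/0.00856 = 0.201.

20.1%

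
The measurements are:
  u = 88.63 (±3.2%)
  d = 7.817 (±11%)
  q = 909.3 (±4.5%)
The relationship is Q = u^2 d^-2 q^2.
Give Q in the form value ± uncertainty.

Since Q is a product/quotient, work with relative uncertainties:
  (2·δu/u)² = (2×0.0320)² = 0.00410;  (-2·δd/d)² = (-2×0.110)² = 0.0484;  (2·δq/q)² = (2×0.0450)² = 0.00810
δQ/Q = √(0.0606) = 0.246
Q = 1.063e+08, so δQ = 0.246 × 1.063e+08 = 2.62e+07.

(1.063 ± 0.262) × 10^8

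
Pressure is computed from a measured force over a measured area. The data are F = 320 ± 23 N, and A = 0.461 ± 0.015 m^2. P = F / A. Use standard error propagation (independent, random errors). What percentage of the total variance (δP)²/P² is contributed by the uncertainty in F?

(δP/P)² = (1·δF/F)² + (-1·δA/A)²
  F term: (1×0.0719)² = 0.00517
  A term: (-1×0.0325)² = 0.00106
Total = 0.00622. Share from F = 0.00517/0.00622 = 0.830.

83.0%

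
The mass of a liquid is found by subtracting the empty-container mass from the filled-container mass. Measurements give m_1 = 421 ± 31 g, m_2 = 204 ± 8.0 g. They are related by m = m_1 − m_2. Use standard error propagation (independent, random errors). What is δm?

32.0 g

Each term contributes (cᵢ δxᵢ)² to (δm)²:
  (δm_1)² = 961;  (δm_2)² = 64.0
δm = √(1020) = 32.0 g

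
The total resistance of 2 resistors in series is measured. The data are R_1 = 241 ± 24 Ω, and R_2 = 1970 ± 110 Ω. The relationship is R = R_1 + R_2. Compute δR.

For a sum/difference, combine absolute errors in quadrature:
  (δR_1)² = 576;  (δR_2)² = 12100
δR = √(12700) = 113 Ω

113 Ω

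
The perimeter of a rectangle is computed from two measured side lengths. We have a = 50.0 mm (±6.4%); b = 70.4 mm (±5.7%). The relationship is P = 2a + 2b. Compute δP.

10.3 mm

Absolute uncertainties add in quadrature for a linear combination:
  (2·δa)² = 41.0;  (2·δb)² = 64.4
δP = √(105) = 10.3 mm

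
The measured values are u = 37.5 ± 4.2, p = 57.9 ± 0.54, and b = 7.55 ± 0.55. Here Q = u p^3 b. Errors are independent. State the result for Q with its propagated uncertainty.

For a monomial Q ∝ u, p^3, b, fractional errors add in quadrature:
  (1·δu/u)² = (1×0.112)² = 0.0125;  (3·δp/p)² = (3×0.00933)² = 0.000783;  (1·δb/b)² = (1×0.0728)² = 0.00531
δQ/Q = √(0.0186) = 0.137
Q = 5.5e+07, so δQ = 0.137 × 5.5e+07 = 7.5e+06.

(5.50 ± 0.750) × 10^7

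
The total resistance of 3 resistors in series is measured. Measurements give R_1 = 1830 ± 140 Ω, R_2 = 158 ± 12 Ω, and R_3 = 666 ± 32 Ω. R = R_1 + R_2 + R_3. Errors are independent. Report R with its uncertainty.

Absolute uncertainties add in quadrature for a linear combination:
  (δR_1)² = 19600;  (δR_2)² = 144;  (δR_3)² = 1020
δR = √(20800) = 144 Ω
R = 2650 Ω.

2650 ± 144 Ω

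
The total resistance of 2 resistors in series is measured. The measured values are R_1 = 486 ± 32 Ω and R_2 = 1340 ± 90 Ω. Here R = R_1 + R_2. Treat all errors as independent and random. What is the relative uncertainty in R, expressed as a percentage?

5.23%

Absolute uncertainties add in quadrature for a linear combination:
  (δR_1)² = 1020;  (δR_2)² = 8100
δR = √(9120) = 95.5 Ω
R = 1830 Ω, so δR/R = 95.5/1830 = 0.0523.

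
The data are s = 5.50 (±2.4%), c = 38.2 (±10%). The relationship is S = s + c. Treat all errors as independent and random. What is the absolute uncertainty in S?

3.82

For a sum/difference, combine absolute errors in quadrature:
  (δs)² = 0.0174;  (δc)² = 14.6
δS = √(14.6) = 3.82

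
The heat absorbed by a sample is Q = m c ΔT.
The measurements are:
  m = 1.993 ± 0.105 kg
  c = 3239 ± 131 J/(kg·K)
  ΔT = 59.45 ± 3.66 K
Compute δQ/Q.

Each factor contributes (exponent × relative error)² to (δQ/Q)²:
  (1·δm/m)² = (1×0.0527)² = 0.00278;  (1·δc/c)² = (1×0.0404)² = 0.00164;  (1·δΔT/ΔT)² = (1×0.0616)² = 0.00379
δQ/Q = √(0.00820) = 0.0906

0.0906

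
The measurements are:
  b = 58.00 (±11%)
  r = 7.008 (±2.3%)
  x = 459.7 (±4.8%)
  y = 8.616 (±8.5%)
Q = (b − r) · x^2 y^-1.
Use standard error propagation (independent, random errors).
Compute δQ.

2.24e+05

Let u = b − r = 50.99. δu = √(δb² + δr²) = √(40.7 + 0.0260) = 6.38, so δu/u = 0.125.
Q is then a monomial in u, x, y:
δQ/Q = √((δu/u)² + (2·δx/x)² + (-1·δy/y)²) = √(0.0157 + 0.00922 + 0.00723) = 0.179
Q = 1.251e+06, so δQ = 0.179 × 1.251e+06 = 2.24e+05.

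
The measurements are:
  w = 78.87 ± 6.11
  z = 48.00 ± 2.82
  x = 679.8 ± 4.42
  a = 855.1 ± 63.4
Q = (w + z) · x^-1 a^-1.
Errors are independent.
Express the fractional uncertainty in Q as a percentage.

Let u = w + z = 126.9. δu = √(δw² + δz²) = √(37.3 + 7.95) = 6.73, so δu/u = 0.0530.
Q is then a monomial in u, x, a:
δQ/Q = √((δu/u)² + (-1·δx/x)² + (-1·δa/a)²) = √(0.00281 + 4.23e-05 + 0.00550) = 0.0914

9.14%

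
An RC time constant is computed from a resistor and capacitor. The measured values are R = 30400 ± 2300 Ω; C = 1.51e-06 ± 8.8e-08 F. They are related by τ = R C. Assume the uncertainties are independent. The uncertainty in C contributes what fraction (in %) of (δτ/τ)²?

(δτ/τ)² = (1·δR/R)² + (1·δC/C)²
  R term: (1×0.0757)² = 0.00572
  C term: (1×0.0583)² = 0.00340
Total = 0.00912. Share from C = 0.00340/0.00912 = 0.372.

37.2%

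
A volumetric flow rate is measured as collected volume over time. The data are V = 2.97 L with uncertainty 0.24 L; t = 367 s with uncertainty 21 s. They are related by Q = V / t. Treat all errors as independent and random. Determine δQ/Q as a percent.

Since Q is a product/quotient, work with relative uncertainties:
  (1·δV/V)² = (1×0.0808)² = 0.00653;  (-1·δt/t)² = (-1×0.0572)² = 0.00327
δQ/Q = √(0.00980) = 0.0990

9.90%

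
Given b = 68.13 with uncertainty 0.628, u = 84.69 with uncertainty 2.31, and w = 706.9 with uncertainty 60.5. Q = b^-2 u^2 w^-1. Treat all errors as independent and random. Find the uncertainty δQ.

0.000225

Q is a product of powers, so relative uncertainties combine in quadrature:
  (-2·δb/b)² = (-2×0.00922)² = 0.000340;  (2·δu/u)² = (2×0.0273)² = 0.00298;  (-1·δw/w)² = (-1×0.0856)² = 0.00732
δQ/Q = √(0.0106) = 0.103
Q = 0.002186, so δQ = 0.103 × 0.002186 = 0.000225.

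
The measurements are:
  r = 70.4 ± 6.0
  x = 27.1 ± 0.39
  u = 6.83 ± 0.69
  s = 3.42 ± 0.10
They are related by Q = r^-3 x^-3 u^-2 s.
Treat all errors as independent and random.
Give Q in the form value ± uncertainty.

(1.06 ± 0.348) × 10^-11

For a monomial Q ∝ r^-3, x^-3, u^-2, s, fractional errors add in quadrature:
  (-3·δr/r)² = (-3×0.0852)² = 0.0654;  (-3·δx/x)² = (-3×0.0144)² = 0.00186;  (-2·δu/u)² = (-2×0.101)² = 0.0408;  (1·δs/s)² = (1×0.0292)² = 0.000855
δQ/Q = √(0.109) = 0.330
Q = 1.06e-11, so δQ = 0.330 × 1.06e-11 = 3.48e-12.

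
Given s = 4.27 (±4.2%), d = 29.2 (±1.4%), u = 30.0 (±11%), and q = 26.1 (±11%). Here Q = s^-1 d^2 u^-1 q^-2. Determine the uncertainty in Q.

Each factor contributes (exponent × relative error)² to (δQ/Q)²:
  (-1·δs/s)² = (-1×0.0420)² = 0.00176;  (2·δd/d)² = (2×0.0140)² = 0.000784;  (-1·δu/u)² = (-1×0.110)² = 0.0121;  (-2·δq/q)² = (-2×0.110)² = 0.0484
δQ/Q = √(0.0630) = 0.251
Q = 0.00977, so δQ = 0.251 × 0.00977 = 0.00245.

0.00245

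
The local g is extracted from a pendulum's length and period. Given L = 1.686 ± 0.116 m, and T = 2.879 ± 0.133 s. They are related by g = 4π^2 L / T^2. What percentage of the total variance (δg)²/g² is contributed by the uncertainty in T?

64.3%

(δg/g)² = (1·δL/L)² + (-2·δT/T)²
  L term: (1×0.0688)² = 0.00473
  T term: (-2×0.0462)² = 0.00854
Total = 0.0133. Share from T = 0.00854/0.0133 = 0.643.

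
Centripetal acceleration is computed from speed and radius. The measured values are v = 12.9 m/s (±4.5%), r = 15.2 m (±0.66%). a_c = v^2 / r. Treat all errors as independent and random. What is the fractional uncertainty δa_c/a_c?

0.0902

Relative error in a monomial: (δa_c/a_c)² = Σ (nᵢ · δxᵢ/xᵢ)².
  (2·δv/v)² = (2×0.0450)² = 0.00810;  (-1·δr/r)² = (-1×0.00660)² = 4.36e-05
δa_c/a_c = √(0.00814) = 0.0902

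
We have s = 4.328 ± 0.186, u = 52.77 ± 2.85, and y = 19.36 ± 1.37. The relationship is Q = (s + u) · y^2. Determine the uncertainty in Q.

3210

Let w = s + u = 57.10. δw = √(δs² + δu²) = √(0.0346 + 8.12) = 2.86, so δw/w = 0.0500.
Q is then a monomial in w, y:
δQ/Q = √((δw/w)² + (2·δy/y)²) = √(0.00250 + 0.0200) = 0.150
Q = 21400, so δQ = 0.150 × 21400 = 3210.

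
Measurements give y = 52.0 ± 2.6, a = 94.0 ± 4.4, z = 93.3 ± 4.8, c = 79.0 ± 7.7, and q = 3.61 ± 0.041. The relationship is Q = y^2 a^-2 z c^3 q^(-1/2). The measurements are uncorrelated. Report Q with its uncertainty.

Relative error in a monomial: (δQ/Q)² = Σ (nᵢ · δxᵢ/xᵢ)².
  (2·δy/y)² = (2×0.0500)² = 0.0100;  (-2·δa/a)² = (-2×0.0468)² = 0.00876;  (1·δz/z)² = (1×0.0514)² = 0.00265;  (3·δc/c)² = (3×0.0975)² = 0.0855;  (−½·δq/q)² = (-0.5×0.0114)² = 3.22e-05
δQ/Q = √(0.107) = 0.327
Q = 7.41e+06, so δQ = 0.327 × 7.41e+06 = 2.42e+06.

(7.41 ± 2.42) × 10^6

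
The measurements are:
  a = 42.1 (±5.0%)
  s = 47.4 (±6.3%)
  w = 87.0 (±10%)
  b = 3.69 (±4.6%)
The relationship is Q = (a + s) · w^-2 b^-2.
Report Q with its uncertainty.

Let u = a + s = 89.5. δu = √(δa² + δs²) = √(4.43 + 8.92) = 3.65, so δu/u = 0.0408.
Q is then a monomial in u, w, b:
δQ/Q = √((δu/u)² + (-2·δw/w)² + (-2·δb/b)²) = √(0.00167 + 0.0400 + 0.00846) = 0.224
Q = 0.000868, so δQ = 0.224 × 0.000868 = 0.000194.

0.000868 ± 0.000194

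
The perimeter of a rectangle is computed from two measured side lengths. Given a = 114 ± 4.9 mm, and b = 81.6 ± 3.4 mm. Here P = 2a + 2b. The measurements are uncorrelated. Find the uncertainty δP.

11.9 mm

For a sum/difference, combine absolute errors in quadrature:
  (2·δa)² = 96.0;  (2·δb)² = 46.2
δP = √(142) = 11.9 mm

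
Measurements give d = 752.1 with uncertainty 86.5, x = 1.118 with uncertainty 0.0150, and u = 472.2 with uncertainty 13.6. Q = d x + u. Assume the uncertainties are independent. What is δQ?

Let p = d·x = 840.8. δp/p = √((1·δd/d)² + (1·δx/x)²) = √(0.0132 + 0.000180) = 0.116, so δp = 97.4.
Q = p + u: δQ = √(δp² + δu²) = √(9480 + 185) = 98.3

98.3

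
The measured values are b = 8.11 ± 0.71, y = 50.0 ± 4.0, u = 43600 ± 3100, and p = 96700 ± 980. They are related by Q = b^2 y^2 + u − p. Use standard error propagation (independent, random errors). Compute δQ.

39100

Let w = b^2·y^2 = 1.64e+05. δw/w = √((2·δb/b)² + (2·δy/y)²) = √(0.0307 + 0.0256) = 0.237, so δw = 39000.
Q = w + u − p: δQ = √(δw² + δu² + δp²) = √(1.52e+09 + 9.61e+06 + 9.6e+05) = 39100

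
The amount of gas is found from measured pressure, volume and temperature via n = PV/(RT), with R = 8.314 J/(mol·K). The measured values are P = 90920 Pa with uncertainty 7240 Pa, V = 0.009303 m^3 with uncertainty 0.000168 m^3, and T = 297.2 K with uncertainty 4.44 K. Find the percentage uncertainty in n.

8.30%

n is a product of powers, so relative uncertainties combine in quadrature:
  (1·δP/P)² = (1×0.0796)² = 0.00634;  (1·δV/V)² = (1×0.0181)² = 0.000326;  (-1·δT/T)² = (-1×0.0149)² = 0.000223
δn/n = √(0.00689) = 0.0830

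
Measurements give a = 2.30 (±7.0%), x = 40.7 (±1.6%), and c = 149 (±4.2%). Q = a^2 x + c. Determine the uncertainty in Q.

31.0

Let p = a^2·x = 215. δp/p = √((2·δa/a)² + (1·δx/x)²) = √(0.0196 + 0.000256) = 0.141, so δp = 30.3.
Q = p + c: δQ = √(δp² + δc²) = √(920 + 39.2) = 31.0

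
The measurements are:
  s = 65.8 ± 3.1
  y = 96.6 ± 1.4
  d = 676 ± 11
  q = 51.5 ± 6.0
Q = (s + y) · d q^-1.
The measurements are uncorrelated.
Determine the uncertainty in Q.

Let u = s + y = 162. δu = √(δs² + δy²) = √(9.61 + 1.96) = 3.40, so δu/u = 0.0209.
Q is then a monomial in u, d, q:
δQ/Q = √((δu/u)² + (1·δd/d)² + (-1·δq/q)²) = √(0.000439 + 0.000265 + 0.0136) = 0.119
Q = 2130, so δQ = 0.119 × 2130 = 255.

255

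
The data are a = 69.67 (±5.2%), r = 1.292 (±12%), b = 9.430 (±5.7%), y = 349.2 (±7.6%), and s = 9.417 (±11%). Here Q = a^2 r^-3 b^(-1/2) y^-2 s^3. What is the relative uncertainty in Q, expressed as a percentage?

Products/powers → add relative errors in quadrature, weighted by exponent:
  (2·δa/a)² = (2×0.0520)² = 0.0108;  (-3·δr/r)² = (-3×0.120)² = 0.130;  (−½·δb/b)² = (-0.5×0.0570)² = 0.000812;  (-2·δy/y)² = (-2×0.0760)² = 0.0231;  (3·δs/s)² = (3×0.110)² = 0.109
δQ/Q = √(0.273) = 0.523

52.3%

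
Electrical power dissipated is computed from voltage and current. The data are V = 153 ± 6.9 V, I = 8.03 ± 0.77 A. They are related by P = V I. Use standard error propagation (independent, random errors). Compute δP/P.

Relative error in a monomial: (δP/P)² = Σ (nᵢ · δxᵢ/xᵢ)².
  (1·δV/V)² = (1×0.0451)² = 0.00203;  (1·δI/I)² = (1×0.0959)² = 0.00919
δP/P = √(0.0112) = 0.106

0.106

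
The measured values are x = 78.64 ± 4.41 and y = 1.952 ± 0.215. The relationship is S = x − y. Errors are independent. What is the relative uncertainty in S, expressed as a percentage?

5.76%

S is a linear combination, so absolute uncertainties add in quadrature:
  (δx)² = 19.4;  (δy)² = 0.0462
δS = √(19.5) = 4.42
S = 76.69, so δS/S = 4.42/76.69 = 0.0576.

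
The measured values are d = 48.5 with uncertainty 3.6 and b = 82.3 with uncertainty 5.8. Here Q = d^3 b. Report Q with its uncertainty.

Each factor contributes (exponent × relative error)² to (δQ/Q)²:
  (3·δd/d)² = (3×0.0742)² = 0.0496;  (1·δb/b)² = (1×0.0705)² = 0.00497
δQ/Q = √(0.0546) = 0.234
Q = 9.39e+06, so δQ = 0.234 × 9.39e+06 = 2.19e+06.

(9.39 ± 2.19) × 10^6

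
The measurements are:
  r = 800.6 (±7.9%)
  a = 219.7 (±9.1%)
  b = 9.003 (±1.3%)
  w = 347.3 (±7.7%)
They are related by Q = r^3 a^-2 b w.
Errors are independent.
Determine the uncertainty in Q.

1.03e+07

Products/powers → add relative errors in quadrature, weighted by exponent:
  (3·δr/r)² = (3×0.0790)² = 0.0562;  (-2·δa/a)² = (-2×0.0910)² = 0.0331;  (1·δb/b)² = (1×0.0130)² = 0.000169;  (1·δw/w)² = (1×0.0770)² = 0.00593
δQ/Q = √(0.0954) = 0.309
Q = 3.324e+07, so δQ = 0.309 × 3.324e+07 = 1.03e+07.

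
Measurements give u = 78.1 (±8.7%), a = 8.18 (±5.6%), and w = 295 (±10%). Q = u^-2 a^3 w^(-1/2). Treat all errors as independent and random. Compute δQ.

Relative error in a monomial: (δQ/Q)² = Σ (nᵢ · δxᵢ/xᵢ)².
  (-2·δu/u)² = (-2×0.0870)² = 0.0303;  (3·δa/a)² = (3×0.0560)² = 0.0282;  (−½·δw/w)² = (-0.5×0.100)² = 0.00250
δQ/Q = √(0.0610) = 0.247
Q = 0.00522, so δQ = 0.247 × 0.00522 = 0.00129.

0.00129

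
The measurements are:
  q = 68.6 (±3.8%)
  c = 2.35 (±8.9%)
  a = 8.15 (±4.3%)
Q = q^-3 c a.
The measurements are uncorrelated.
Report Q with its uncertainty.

Since Q is a product/quotient, work with relative uncertainties:
  (-3·δq/q)² = (-3×0.0380)² = 0.0130;  (1·δc/c)² = (1×0.0890)² = 0.00792;  (1·δa/a)² = (1×0.0430)² = 0.00185
δQ/Q = √(0.0228) = 0.151
Q = 5.93e-05, so δQ = 0.151 × 5.93e-05 = 8.95e-06.

(5.93 ± 0.895) × 10^-5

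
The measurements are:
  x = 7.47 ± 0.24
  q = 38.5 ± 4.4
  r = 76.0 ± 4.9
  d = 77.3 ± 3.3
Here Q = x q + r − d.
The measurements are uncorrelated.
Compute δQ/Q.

Let p = x·q = 288. δp/p = √((1·δx/x)² + (1·δq/q)²) = √(0.00103 + 0.0131) = 0.119, so δp = 34.1.
Q = p + r − d: δQ = √(δp² + δr² + δd²) = √(1170 + 24.0 + 10.9) = 34.6
Q = 286, so δQ/Q = 34.6/286 = 0.121.

0.121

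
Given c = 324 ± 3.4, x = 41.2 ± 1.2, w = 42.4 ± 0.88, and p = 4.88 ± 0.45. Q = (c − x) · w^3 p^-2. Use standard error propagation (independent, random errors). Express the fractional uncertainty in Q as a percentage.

Let u = c − x = 283. δu = √(δc² + δx²) = √(11.6 + 1.44) = 3.61, so δu/u = 0.0127.
Q is then a monomial in u, w, p:
δQ/Q = √((δu/u)² + (3·δw/w)² + (-2·δp/p)²) = √(0.000163 + 0.00388 + 0.0340) = 0.195

19.5%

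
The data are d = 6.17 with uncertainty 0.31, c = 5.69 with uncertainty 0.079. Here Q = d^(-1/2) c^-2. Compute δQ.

Products/powers → add relative errors in quadrature, weighted by exponent:
  (−½·δd/d)² = (-0.5×0.0502)² = 0.000631;  (-2·δc/c)² = (-2×0.0139)² = 0.000771
δQ/Q = √(0.00140) = 0.0374
Q = 0.0124, so δQ = 0.0374 × 0.0124 = 0.000466.

0.000466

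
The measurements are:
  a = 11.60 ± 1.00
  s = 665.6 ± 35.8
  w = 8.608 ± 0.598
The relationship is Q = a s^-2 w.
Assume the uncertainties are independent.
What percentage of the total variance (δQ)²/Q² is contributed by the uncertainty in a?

(δQ/Q)² = (1·δa/a)² + (-2·δs/s)² + (1·δw/w)²
  a term: (1×0.0862)² = 0.00743
  s term: (-2×0.0538)² = 0.0116
  w term: (1×0.0695)² = 0.00483
Total = 0.0238. Share from a = 0.00743/0.0238 = 0.312.

31.2%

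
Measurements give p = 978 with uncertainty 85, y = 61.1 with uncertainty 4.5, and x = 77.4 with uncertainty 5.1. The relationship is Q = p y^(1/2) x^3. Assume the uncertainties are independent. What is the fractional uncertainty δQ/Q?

0.219

For a monomial Q ∝ p, y^(1/2), x^3, fractional errors add in quadrature:
  (1·δp/p)² = (1×0.0869)² = 0.00755;  (½·δy/y)² = (0.5×0.0736)² = 0.00136;  (3·δx/x)² = (3×0.0659)² = 0.0391
δQ/Q = √(0.0480) = 0.219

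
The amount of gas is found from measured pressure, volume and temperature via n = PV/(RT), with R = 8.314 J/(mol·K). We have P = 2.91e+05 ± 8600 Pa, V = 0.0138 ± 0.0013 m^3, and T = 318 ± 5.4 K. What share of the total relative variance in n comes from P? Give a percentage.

8.70%

(δn/n)² = (1·δP/P)² + (1·δV/V)² + (-1·δT/T)²
  P term: (1×0.0296)² = 0.000873
  V term: (1×0.0942)² = 0.00887
  T term: (-1×0.0170)² = 0.000288
Total = 0.0100. Share from P = 0.000873/0.0100 = 0.0870.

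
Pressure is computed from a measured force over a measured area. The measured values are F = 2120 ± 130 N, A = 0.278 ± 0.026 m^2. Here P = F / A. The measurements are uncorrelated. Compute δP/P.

Each factor contributes (exponent × relative error)² to (δP/P)²:
  (1·δF/F)² = (1×0.0613)² = 0.00376;  (-1·δA/A)² = (-1×0.0935)² = 0.00875
δP/P = √(0.0125) = 0.112

0.112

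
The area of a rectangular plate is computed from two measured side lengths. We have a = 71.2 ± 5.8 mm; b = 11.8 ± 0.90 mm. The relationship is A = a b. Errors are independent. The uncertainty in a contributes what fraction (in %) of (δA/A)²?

(δA/A)² = (1·δa/a)² + (1·δb/b)²
  a term: (1×0.0815)² = 0.00664
  b term: (1×0.0763)² = 0.00582
Total = 0.0125. Share from a = 0.00664/0.0125 = 0.533.

53.3%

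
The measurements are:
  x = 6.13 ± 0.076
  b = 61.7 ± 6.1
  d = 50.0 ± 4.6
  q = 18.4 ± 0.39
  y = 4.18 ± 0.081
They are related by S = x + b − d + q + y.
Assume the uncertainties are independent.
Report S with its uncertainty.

Absolute uncertainties add in quadrature for a linear combination:
  (δx)² = 0.00578;  (δb)² = 37.2;  (δd)² = 21.2;  (δq)² = 0.152;  (δy)² = 0.00656
δS = √(58.5) = 7.65
S = 40.4.

40.4 ± 7.65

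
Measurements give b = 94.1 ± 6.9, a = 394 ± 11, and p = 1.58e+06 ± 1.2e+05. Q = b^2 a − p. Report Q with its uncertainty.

(1.91 ± 0.534) × 10^6

Let w = b^2·a = 3.49e+06. δw/w = √((2·δb/b)² + (1·δa/a)²) = √(0.0215 + 0.000779) = 0.149, so δw = 5.21e+05.
Q = w − p: δQ = √(δw² + δp²) = √(2.71e+11 + 1.44e+10) = 5.34e+05
Q = 1.91e+06.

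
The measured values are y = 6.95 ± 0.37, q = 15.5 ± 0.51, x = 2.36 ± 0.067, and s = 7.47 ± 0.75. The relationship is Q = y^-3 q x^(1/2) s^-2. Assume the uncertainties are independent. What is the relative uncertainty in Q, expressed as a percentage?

Products/powers → add relative errors in quadrature, weighted by exponent:
  (-3·δy/y)² = (-3×0.0532)² = 0.0255;  (1·δq/q)² = (1×0.0329)² = 0.00108;  (½·δx/x)² = (0.5×0.0284)² = 0.000201;  (-2·δs/s)² = (-2×0.100)² = 0.0403
δQ/Q = √(0.0671) = 0.259

25.9%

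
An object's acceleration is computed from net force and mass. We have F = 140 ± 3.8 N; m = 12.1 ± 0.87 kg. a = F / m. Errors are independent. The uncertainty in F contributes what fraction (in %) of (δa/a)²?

12.5%

(δa/a)² = (1·δF/F)² + (-1·δm/m)²
  F term: (1×0.0271)² = 0.000737
  m term: (-1×0.0719)² = 0.00517
Total = 0.00591. Share from F = 0.000737/0.00591 = 0.125.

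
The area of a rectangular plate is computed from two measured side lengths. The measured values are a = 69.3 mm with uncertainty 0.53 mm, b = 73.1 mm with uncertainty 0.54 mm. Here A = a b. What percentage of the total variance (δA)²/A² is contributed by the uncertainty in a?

51.7%

(δA/A)² = (1·δa/a)² + (1·δb/b)²
  a term: (1×0.00765)² = 5.85e-05
  b term: (1×0.00739)² = 5.46e-05
Total = 0.000113. Share from a = 5.85e-05/0.000113 = 0.517.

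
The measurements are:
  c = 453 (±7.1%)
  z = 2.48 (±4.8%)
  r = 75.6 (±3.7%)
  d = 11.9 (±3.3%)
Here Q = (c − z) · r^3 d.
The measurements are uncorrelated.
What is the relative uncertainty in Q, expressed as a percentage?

Let u = c − z = 451. δu = √(δc² + δz²) = √(1030 + 0.0142) = 32.2, so δu/u = 0.0714.
Q is then a monomial in u, r, d:
δQ/Q = √((δu/u)² + (3·δr/r)² + (1·δd/d)²) = √(0.00510 + 0.0123 + 0.00109) = 0.136

13.6%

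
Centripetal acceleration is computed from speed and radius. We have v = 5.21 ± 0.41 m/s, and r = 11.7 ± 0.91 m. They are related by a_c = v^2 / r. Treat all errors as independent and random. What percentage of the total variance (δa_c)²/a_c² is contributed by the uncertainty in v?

(δa_c/a_c)² = (2·δv/v)² + (-1·δr/r)²
  v term: (2×0.0787)² = 0.0248
  r term: (-1×0.0778)² = 0.00605
Total = 0.0308. Share from v = 0.0248/0.0308 = 0.804.

80.4%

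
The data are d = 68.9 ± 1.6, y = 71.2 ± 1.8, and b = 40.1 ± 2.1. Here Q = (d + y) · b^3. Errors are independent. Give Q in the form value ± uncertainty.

Let u = d + y = 140. δu = √(δd² + δy²) = √(2.56 + 3.24) = 2.41, so δu/u = 0.0172.
Q is then a monomial in u, b:
δQ/Q = √((δu/u)² + (3·δb/b)²) = √(0.000295 + 0.0247) = 0.158
Q = 9.03e+06, so δQ = 0.158 × 9.03e+06 = 1.43e+06.

(9.03 ± 1.43) × 10^6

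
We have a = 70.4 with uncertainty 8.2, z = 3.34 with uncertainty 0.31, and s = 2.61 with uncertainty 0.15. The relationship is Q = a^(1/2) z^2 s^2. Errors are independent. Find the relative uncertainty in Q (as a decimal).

Q is a product of powers, so relative uncertainties combine in quadrature:
  (½·δa/a)² = (0.5×0.116)² = 0.00339;  (2·δz/z)² = (2×0.0928)² = 0.0345;  (2·δs/s)² = (2×0.0575)² = 0.0132
δQ/Q = √(0.0511) = 0.226

0.226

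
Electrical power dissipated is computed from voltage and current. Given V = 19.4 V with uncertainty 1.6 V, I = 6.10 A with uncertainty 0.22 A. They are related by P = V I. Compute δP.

10.7 W

Relative error in a monomial: (δP/P)² = Σ (nᵢ · δxᵢ/xᵢ)².
  (1·δV/V)² = (1×0.0825)² = 0.00680;  (1·δI/I)² = (1×0.0361)² = 0.00130
δP/P = √(0.00810) = 0.0900
P = 118 W, so δP = 0.0900 × 118 = 10.7 W.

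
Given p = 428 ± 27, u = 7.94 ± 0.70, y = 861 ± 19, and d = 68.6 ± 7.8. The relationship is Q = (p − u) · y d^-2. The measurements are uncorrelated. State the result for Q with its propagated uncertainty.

76.9 ± 18.2

Let w = p − u = 420. δw = √(δp² + δu²) = √(729 + 0.490) = 27.0, so δw/w = 0.0643.
Q is then a monomial in w, y, d:
δQ/Q = √((δw/w)² + (1·δy/y)² + (-2·δd/d)²) = √(0.00413 + 0.000487 + 0.0517) = 0.237
Q = 76.9, so δQ = 0.237 × 76.9 = 18.2.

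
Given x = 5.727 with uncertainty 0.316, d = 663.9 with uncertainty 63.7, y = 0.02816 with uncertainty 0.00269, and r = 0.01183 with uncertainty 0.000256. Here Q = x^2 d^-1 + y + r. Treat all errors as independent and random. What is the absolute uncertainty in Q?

Let p = x^2·d^-1 = 0.04940. δp/p = √((2·δx/x)² + (-1·δd/d)²) = √(0.0122 + 0.00921) = 0.146, so δp = 0.00722.
Q = p + y + r: δQ = √(δp² + δy² + δr²) = √(5.22e-05 + 7.24e-06 + 6.55e-08) = 0.00771

0.00771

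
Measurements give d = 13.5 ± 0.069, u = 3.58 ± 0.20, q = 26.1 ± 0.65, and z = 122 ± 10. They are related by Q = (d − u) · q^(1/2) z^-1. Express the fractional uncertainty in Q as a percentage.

8.56%

Let w = d − u = 9.92. δw = √(δd² + δu²) = √(0.00476 + 0.0400) = 0.212, so δw/w = 0.0213.
Q is then a monomial in w, q, z:
δQ/Q = √((δw/w)² + (½·δq/q)² + (-1·δz/z)²) = √(0.000455 + 0.000155 + 0.00672) = 0.0856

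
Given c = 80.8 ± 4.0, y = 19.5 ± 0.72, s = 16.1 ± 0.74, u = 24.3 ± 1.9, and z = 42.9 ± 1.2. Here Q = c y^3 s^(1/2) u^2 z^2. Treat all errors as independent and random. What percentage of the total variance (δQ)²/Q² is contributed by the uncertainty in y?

(δQ/Q)² = (1·δc/c)² + (3·δy/y)² + (½·δs/s)² + (2·δu/u)² + (2·δz/z)²
  c term: (1×0.0495)² = 0.00245
  y term: (3×0.0369)² = 0.0123
  s term: (0.5×0.0460)² = 0.000528
  u term: (2×0.0782)² = 0.0245
  z term: (2×0.0280)² = 0.00313
Total = 0.0428. Share from y = 0.0123/0.0428 = 0.286.

28.6%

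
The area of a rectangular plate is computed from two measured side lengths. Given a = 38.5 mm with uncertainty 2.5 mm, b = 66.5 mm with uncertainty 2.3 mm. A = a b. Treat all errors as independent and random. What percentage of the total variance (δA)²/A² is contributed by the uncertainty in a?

(δA/A)² = (1·δa/a)² + (1·δb/b)²
  a term: (1×0.0649)² = 0.00422
  b term: (1×0.0346)² = 0.00120
Total = 0.00541. Share from a = 0.00422/0.00541 = 0.779.

77.9%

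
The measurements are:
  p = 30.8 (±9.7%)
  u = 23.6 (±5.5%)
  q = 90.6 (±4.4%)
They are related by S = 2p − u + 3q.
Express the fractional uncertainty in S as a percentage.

4.34%

Absolute uncertainties add in quadrature for a linear combination:
  (2·δp)² = 35.7;  (δu)² = 1.68;  (3·δq)² = 143
δS = √(180) = 13.4
S = 310, so δS/S = 13.4/310 = 0.0434.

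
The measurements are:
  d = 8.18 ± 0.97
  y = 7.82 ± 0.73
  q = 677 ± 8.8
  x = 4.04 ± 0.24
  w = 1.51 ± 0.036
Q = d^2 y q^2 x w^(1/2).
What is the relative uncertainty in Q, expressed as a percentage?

Products/powers → add relative errors in quadrature, weighted by exponent:
  (2·δd/d)² = (2×0.119)² = 0.0562;  (1·δy/y)² = (1×0.0934)² = 0.00871;  (2·δq/q)² = (2×0.0130)² = 0.000676;  (1·δx/x)² = (1×0.0594)² = 0.00353;  (½·δw/w)² = (0.5×0.0238)² = 0.000142
δQ/Q = √(0.0693) = 0.263

26.3%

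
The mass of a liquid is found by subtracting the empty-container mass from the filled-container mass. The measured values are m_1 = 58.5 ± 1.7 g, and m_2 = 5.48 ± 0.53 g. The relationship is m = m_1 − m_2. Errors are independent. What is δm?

m is a linear combination, so absolute uncertainties add in quadrature:
  (δm_1)² = 2.89;  (δm_2)² = 0.281
δm = √(3.17) = 1.78 g

1.78 g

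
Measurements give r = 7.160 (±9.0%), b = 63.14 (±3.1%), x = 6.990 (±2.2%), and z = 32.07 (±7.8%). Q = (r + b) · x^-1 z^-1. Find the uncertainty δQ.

Let u = r + b = 70.30. δu = √(δr² + δb²) = √(0.415 + 3.83) = 2.06, so δu/u = 0.0293.
Q is then a monomial in u, x, z:
δQ/Q = √((δu/u)² + (-1·δx/x)² + (-1·δz/z)²) = √(0.000859 + 0.000484 + 0.00608) = 0.0862
Q = 0.3136, so δQ = 0.0862 × 0.3136 = 0.0270.

0.0270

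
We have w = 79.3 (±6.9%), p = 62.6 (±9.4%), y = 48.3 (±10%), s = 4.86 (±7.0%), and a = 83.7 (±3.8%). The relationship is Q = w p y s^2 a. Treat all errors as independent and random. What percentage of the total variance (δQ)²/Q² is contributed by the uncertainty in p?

(δQ/Q)² = (1·δw/w)² + (1·δp/p)² + (1·δy/y)² + (2·δs/s)² + (1·δa/a)²
  w term: (1×0.0690)² = 0.00476
  p term: (1×0.0940)² = 0.00884
  y term: (1×0.100)² = 0.0100
  s term: (2×0.0700)² = 0.0196
  a term: (1×0.0380)² = 0.00144
Total = 0.0446. Share from p = 0.00884/0.0446 = 0.198.

19.8%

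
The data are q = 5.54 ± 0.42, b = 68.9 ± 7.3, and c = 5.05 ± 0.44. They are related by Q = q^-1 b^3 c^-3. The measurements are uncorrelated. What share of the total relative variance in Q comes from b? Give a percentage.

57.7%

(δQ/Q)² = (-1·δq/q)² + (3·δb/b)² + (-3·δc/c)²
  q term: (-1×0.0758)² = 0.00575
  b term: (3×0.106)² = 0.101
  c term: (-3×0.0871)² = 0.0683
Total = 0.175. Share from b = 0.101/0.175 = 0.577.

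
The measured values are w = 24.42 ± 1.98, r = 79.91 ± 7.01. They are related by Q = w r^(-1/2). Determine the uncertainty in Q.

Since Q is a product/quotient, work with relative uncertainties:
  (1·δw/w)² = (1×0.0811)² = 0.00657;  (−½·δr/r)² = (-0.5×0.0877)² = 0.00192
δQ/Q = √(0.00850) = 0.0922
Q = 2.732, so δQ = 0.0922 × 2.732 = 0.252.

0.252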